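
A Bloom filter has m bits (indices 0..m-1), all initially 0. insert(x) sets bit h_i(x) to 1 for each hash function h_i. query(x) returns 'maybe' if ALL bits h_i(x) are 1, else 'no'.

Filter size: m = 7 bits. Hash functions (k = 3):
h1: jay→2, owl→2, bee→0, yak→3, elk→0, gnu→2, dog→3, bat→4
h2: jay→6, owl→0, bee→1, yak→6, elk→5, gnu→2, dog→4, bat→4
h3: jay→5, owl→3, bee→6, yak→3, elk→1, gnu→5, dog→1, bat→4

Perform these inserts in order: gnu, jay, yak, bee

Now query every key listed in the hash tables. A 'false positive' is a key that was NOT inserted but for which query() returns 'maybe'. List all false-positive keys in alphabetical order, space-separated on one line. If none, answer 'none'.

Start: bits=0000000
After insert 'gnu': sets bits 2 5 -> bits=0010010
After insert 'jay': sets bits 2 5 6 -> bits=0010011
After insert 'yak': sets bits 3 6 -> bits=0011011
After insert 'bee': sets bits 0 1 6 -> bits=1111011
Not inserted: bat dog elk owl — query each against bits=1111011:
query bat: checks bit4=0 (has a 0) -> no => not a false positive
query dog: checks bit1=1, bit3=1, bit4=0 (has a 0) -> no => not a false positive
query elk: checks bit0=1, bit1=1, bit5=1 (all 1) -> maybe => FALSE POSITIVE
query owl: checks bit0=1, bit2=1, bit3=1 (all 1) -> maybe => FALSE POSITIVE
False positives (alphabetical): elk owl

Answer: elk owl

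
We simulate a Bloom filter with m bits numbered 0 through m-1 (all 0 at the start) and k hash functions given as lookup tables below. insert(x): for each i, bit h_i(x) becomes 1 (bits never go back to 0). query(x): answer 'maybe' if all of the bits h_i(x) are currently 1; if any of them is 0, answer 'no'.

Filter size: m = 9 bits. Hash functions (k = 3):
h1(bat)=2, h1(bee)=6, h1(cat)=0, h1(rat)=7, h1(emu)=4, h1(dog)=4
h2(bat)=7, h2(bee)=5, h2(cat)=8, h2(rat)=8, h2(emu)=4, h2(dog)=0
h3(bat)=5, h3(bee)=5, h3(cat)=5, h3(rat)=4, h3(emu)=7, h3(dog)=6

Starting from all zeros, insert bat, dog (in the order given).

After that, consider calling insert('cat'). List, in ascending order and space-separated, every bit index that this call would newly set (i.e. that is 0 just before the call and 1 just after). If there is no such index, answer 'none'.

Start: bits=000000000
After insert 'bat': sets bits 2 5 7 -> bits=001001010
After insert 'dog': sets bits 0 4 6 -> bits=101011110
insert 'cat' would touch bits 0 5 8; currently bit0=1, bit5=1, bit8=0
Bits that are 0 among those (would change 0->1): 8

Answer: 8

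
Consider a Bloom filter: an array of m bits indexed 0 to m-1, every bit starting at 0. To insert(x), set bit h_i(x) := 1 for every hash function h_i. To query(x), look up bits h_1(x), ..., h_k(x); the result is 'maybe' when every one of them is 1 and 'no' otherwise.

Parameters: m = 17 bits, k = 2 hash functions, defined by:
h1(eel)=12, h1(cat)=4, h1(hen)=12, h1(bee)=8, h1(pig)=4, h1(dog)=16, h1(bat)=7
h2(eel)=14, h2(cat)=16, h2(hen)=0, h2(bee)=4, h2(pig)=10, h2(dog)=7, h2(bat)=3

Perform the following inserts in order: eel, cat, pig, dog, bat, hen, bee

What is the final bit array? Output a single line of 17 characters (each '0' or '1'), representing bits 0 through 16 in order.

Answer: 10011001101010101

Derivation:
Start: bits=00000000000000000
After insert 'eel': sets bits 12 14 -> bits=00000000000010100
After insert 'cat': sets bits 4 16 -> bits=00001000000010101
After insert 'pig': sets bits 4 10 -> bits=00001000001010101
After insert 'dog': sets bits 7 16 -> bits=00001001001010101
After insert 'bat': sets bits 3 7 -> bits=00011001001010101
After insert 'hen': sets bits 0 12 -> bits=10011001001010101
After insert 'bee': sets bits 4 8 -> bits=10011001101010101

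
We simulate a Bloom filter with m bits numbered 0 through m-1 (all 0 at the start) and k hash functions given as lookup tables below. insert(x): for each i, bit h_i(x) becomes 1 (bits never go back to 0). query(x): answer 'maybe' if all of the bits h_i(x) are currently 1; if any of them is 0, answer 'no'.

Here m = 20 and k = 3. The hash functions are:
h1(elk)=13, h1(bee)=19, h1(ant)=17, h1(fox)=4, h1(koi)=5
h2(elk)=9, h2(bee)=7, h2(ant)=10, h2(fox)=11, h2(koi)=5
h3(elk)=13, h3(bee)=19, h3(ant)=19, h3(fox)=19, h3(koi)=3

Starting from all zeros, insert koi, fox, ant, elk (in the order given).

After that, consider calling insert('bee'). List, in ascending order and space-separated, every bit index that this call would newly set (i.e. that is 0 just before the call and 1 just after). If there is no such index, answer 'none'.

Answer: 7

Derivation:
Start: bits=00000000000000000000
After insert 'koi': sets bits 3 5 -> bits=00010100000000000000
After insert 'fox': sets bits 4 11 19 -> bits=00011100000100000001
After insert 'ant': sets bits 10 17 19 -> bits=00011100001100000101
After insert 'elk': sets bits 9 13 -> bits=00011100011101000101
insert 'bee' would touch bits 7 19; currently bit7=0, bit19=1
Bits that are 0 among those (would change 0->1): 7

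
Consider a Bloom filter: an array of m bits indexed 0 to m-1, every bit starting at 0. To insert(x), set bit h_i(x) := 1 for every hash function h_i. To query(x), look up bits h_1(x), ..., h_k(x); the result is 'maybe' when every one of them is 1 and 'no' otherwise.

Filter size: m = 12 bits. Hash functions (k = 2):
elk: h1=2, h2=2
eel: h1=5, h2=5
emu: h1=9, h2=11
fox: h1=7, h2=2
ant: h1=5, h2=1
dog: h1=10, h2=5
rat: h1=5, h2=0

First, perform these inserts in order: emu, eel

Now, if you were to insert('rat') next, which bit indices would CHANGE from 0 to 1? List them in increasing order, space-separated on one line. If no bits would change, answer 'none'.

Start: bits=000000000000
After insert 'emu': sets bits 9 11 -> bits=000000000101
After insert 'eel': sets bits 5 -> bits=000001000101
insert 'rat' would touch bits 0 5; currently bit0=0, bit5=1
Bits that are 0 among those (would change 0->1): 0

Answer: 0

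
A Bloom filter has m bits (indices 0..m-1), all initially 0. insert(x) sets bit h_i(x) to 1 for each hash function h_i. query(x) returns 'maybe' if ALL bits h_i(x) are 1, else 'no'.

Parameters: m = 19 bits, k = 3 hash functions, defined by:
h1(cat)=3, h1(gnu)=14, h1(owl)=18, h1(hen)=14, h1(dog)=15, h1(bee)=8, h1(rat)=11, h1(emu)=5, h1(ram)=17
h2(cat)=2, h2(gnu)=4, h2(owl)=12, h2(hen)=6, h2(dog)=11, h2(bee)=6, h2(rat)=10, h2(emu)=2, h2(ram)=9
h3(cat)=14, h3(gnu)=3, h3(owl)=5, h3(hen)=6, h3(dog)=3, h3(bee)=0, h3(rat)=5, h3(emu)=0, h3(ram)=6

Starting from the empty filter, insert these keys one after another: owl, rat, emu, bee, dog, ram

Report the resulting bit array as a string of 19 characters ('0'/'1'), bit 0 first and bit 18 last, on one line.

Start: bits=0000000000000000000
After insert 'owl': sets bits 5 12 18 -> bits=0000010000001000001
After insert 'rat': sets bits 5 10 11 -> bits=0000010000111000001
After insert 'emu': sets bits 0 2 5 -> bits=1010010000111000001
After insert 'bee': sets bits 0 6 8 -> bits=1010011010111000001
After insert 'dog': sets bits 3 11 15 -> bits=1011011010111001001
After insert 'ram': sets bits 6 9 17 -> bits=1011011011111001011

Answer: 1011011011111001011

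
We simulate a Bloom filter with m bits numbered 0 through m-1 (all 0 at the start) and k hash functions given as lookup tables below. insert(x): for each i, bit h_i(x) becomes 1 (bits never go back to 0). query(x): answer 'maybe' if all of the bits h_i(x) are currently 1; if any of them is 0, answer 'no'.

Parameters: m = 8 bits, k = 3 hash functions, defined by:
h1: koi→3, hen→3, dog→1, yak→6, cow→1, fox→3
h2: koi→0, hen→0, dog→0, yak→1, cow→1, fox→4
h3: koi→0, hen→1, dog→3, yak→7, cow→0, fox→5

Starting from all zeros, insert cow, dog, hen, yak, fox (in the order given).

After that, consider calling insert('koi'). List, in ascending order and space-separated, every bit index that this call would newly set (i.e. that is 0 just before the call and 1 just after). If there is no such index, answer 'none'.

Answer: none

Derivation:
Start: bits=00000000
After insert 'cow': sets bits 0 1 -> bits=11000000
After insert 'dog': sets bits 0 1 3 -> bits=11010000
After insert 'hen': sets bits 0 1 3 -> bits=11010000
After insert 'yak': sets bits 1 6 7 -> bits=11010011
After insert 'fox': sets bits 3 4 5 -> bits=11011111
insert 'koi' would touch bits 0 3; currently bit0=1, bit3=1
Bits that are 0 among those (would change 0->1): none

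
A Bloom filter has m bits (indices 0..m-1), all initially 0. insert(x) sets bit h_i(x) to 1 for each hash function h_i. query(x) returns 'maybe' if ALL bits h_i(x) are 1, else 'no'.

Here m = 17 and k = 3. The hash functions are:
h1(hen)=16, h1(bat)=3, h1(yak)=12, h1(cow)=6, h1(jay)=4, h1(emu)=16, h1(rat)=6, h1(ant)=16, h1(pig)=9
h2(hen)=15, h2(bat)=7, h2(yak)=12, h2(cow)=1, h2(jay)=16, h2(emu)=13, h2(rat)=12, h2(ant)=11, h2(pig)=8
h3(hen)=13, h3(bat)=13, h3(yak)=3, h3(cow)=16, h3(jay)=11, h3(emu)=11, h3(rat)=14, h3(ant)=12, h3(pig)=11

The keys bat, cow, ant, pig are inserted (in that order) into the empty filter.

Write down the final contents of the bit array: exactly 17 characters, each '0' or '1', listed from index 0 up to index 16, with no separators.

Answer: 01010011110111001

Derivation:
Start: bits=00000000000000000
After insert 'bat': sets bits 3 7 13 -> bits=00010001000001000
After insert 'cow': sets bits 1 6 16 -> bits=01010011000001001
After insert 'ant': sets bits 11 12 16 -> bits=01010011000111001
After insert 'pig': sets bits 8 9 11 -> bits=01010011110111001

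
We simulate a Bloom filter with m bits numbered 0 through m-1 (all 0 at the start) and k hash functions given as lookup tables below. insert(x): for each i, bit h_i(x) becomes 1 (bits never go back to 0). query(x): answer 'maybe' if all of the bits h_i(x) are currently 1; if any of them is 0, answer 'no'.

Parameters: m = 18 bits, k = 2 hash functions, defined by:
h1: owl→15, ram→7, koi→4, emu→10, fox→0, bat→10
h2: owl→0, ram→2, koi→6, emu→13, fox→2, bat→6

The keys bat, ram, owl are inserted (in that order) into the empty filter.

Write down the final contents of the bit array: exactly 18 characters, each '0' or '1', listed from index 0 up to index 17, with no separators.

Start: bits=000000000000000000
After insert 'bat': sets bits 6 10 -> bits=000000100010000000
After insert 'ram': sets bits 2 7 -> bits=001000110010000000
After insert 'owl': sets bits 0 15 -> bits=101000110010000100

Answer: 101000110010000100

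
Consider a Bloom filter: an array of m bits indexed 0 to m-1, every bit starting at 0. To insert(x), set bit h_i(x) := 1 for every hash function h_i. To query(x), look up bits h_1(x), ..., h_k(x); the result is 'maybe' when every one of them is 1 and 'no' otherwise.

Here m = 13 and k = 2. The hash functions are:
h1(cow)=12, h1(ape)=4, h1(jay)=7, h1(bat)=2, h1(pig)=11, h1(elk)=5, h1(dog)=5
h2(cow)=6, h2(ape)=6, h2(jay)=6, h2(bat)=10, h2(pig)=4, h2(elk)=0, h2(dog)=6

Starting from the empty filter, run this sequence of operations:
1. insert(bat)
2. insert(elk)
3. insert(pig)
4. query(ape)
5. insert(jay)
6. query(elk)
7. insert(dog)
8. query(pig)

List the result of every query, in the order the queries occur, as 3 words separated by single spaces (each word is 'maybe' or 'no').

Answer: no maybe maybe

Derivation:
Start: bits=0000000000000
Op 1: insert bat -> sets bits 2 10 -> bits=0010000000100
Op 2: insert elk -> sets bits 0 5 -> bits=1010010000100
Op 3: insert pig -> sets bits 4 11 -> bits=1010110000110
Op 4: query ape -> checks bit4=1, bit6=0 (has a 0) -> no
Op 5: insert jay -> sets bits 6 7 -> bits=1010111100110
Op 6: query elk -> checks bit0=1, bit5=1 (all 1) -> maybe
Op 7: insert dog -> sets bits 5 6 -> bits=1010111100110
Op 8: query pig -> checks bit4=1, bit11=1 (all 1) -> maybe
Query results in order: no maybe maybe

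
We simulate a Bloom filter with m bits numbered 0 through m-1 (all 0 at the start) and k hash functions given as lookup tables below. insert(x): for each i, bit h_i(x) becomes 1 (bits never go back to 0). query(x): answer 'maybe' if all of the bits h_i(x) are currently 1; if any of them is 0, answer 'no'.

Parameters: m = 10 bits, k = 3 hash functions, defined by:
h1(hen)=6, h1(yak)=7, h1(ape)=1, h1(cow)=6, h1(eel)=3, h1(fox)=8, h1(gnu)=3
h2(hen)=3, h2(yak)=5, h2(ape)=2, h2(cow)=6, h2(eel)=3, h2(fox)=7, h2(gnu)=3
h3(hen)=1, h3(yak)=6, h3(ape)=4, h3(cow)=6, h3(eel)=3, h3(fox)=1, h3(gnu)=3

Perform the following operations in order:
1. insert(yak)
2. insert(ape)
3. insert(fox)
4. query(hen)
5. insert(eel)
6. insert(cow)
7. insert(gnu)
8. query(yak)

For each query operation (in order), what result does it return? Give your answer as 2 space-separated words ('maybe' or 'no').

Answer: no maybe

Derivation:
Start: bits=0000000000
Op 1: insert yak -> sets bits 5 6 7 -> bits=0000011100
Op 2: insert ape -> sets bits 1 2 4 -> bits=0110111100
Op 3: insert fox -> sets bits 1 7 8 -> bits=0110111110
Op 4: query hen -> checks bit1=1, bit3=0, bit6=1 (has a 0) -> no
Op 5: insert eel -> sets bits 3 -> bits=0111111110
Op 6: insert cow -> sets bits 6 -> bits=0111111110
Op 7: insert gnu -> sets bits 3 -> bits=0111111110
Op 8: query yak -> checks bit5=1, bit6=1, bit7=1 (all 1) -> maybe
Query results in order: no maybe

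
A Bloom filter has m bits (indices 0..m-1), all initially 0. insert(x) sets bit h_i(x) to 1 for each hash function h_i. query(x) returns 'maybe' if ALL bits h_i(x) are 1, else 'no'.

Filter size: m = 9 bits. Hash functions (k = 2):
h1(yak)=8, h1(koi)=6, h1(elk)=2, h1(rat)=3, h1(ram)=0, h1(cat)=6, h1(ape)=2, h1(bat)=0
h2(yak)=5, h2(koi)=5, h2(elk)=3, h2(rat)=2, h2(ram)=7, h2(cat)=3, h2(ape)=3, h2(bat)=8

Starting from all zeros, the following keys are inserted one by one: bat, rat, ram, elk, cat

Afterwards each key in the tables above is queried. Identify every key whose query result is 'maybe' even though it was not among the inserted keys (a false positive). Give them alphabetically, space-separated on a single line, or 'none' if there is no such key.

Answer: ape

Derivation:
Start: bits=000000000
After insert 'bat': sets bits 0 8 -> bits=100000001
After insert 'rat': sets bits 2 3 -> bits=101100001
After insert 'ram': sets bits 0 7 -> bits=101100011
After insert 'elk': sets bits 2 3 -> bits=101100011
After insert 'cat': sets bits 3 6 -> bits=101100111
Not inserted: ape koi yak — query each against bits=101100111:
query ape: checks bit2=1, bit3=1 (all 1) -> maybe => FALSE POSITIVE
query koi: checks bit5=0, bit6=1 (has a 0) -> no => not a false positive
query yak: checks bit5=0, bit8=1 (has a 0) -> no => not a false positive
False positives (alphabetical): ape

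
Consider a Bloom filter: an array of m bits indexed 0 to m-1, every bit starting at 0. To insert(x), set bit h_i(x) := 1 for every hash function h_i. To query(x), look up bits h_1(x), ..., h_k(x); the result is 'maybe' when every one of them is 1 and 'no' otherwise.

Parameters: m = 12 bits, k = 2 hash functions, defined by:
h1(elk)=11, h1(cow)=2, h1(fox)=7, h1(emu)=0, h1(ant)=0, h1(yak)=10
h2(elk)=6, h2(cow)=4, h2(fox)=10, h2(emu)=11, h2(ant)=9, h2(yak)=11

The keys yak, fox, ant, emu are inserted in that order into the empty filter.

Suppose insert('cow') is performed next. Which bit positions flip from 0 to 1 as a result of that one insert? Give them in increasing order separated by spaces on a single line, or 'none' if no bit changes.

Answer: 2 4

Derivation:
Start: bits=000000000000
After insert 'yak': sets bits 10 11 -> bits=000000000011
After insert 'fox': sets bits 7 10 -> bits=000000010011
After insert 'ant': sets bits 0 9 -> bits=100000010111
After insert 'emu': sets bits 0 11 -> bits=100000010111
insert 'cow' would touch bits 2 4; currently bit2=0, bit4=0
Bits that are 0 among those (would change 0->1): 2 4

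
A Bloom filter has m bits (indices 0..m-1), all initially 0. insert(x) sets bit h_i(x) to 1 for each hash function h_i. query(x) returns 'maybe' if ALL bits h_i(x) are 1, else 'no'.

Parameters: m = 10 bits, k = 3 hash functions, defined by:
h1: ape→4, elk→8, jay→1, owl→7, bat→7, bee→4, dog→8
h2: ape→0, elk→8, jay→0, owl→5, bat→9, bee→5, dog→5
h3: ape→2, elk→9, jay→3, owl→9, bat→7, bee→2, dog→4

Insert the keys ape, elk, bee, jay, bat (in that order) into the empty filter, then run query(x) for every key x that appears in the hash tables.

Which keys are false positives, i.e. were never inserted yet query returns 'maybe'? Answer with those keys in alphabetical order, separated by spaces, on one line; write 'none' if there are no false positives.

Answer: dog owl

Derivation:
Start: bits=0000000000
After insert 'ape': sets bits 0 2 4 -> bits=1010100000
After insert 'elk': sets bits 8 9 -> bits=1010100011
After insert 'bee': sets bits 2 4 5 -> bits=1010110011
After insert 'jay': sets bits 0 1 3 -> bits=1111110011
After insert 'bat': sets bits 7 9 -> bits=1111110111
Not inserted: dog owl — query each against bits=1111110111:
query dog: checks bit4=1, bit5=1, bit8=1 (all 1) -> maybe => FALSE POSITIVE
query owl: checks bit5=1, bit7=1, bit9=1 (all 1) -> maybe => FALSE POSITIVE
False positives (alphabetical): dog owl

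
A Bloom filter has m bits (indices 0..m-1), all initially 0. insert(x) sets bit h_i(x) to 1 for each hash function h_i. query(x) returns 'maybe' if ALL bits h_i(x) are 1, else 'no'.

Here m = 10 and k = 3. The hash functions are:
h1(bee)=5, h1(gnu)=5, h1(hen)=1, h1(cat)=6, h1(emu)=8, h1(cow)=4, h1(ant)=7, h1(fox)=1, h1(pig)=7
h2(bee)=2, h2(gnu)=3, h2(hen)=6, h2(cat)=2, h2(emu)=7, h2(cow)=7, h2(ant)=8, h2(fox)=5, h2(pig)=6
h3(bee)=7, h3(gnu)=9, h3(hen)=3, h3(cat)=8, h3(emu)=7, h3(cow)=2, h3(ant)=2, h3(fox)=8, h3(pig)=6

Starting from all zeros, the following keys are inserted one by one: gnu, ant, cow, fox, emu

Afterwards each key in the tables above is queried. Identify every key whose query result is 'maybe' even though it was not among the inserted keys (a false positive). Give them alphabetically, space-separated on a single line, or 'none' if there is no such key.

Answer: bee

Derivation:
Start: bits=0000000000
After insert 'gnu': sets bits 3 5 9 -> bits=0001010001
After insert 'ant': sets bits 2 7 8 -> bits=0011010111
After insert 'cow': sets bits 2 4 7 -> bits=0011110111
After insert 'fox': sets bits 1 5 8 -> bits=0111110111
After insert 'emu': sets bits 7 8 -> bits=0111110111
Not inserted: bee cat hen pig — query each against bits=0111110111:
query bee: checks bit2=1, bit5=1, bit7=1 (all 1) -> maybe => FALSE POSITIVE
query cat: checks bit2=1, bit6=0, bit8=1 (has a 0) -> no => not a false positive
query hen: checks bit1=1, bit3=1, bit6=0 (has a 0) -> no => not a false positive
query pig: checks bit6=0, bit7=1 (has a 0) -> no => not a false positive
False positives (alphabetical): bee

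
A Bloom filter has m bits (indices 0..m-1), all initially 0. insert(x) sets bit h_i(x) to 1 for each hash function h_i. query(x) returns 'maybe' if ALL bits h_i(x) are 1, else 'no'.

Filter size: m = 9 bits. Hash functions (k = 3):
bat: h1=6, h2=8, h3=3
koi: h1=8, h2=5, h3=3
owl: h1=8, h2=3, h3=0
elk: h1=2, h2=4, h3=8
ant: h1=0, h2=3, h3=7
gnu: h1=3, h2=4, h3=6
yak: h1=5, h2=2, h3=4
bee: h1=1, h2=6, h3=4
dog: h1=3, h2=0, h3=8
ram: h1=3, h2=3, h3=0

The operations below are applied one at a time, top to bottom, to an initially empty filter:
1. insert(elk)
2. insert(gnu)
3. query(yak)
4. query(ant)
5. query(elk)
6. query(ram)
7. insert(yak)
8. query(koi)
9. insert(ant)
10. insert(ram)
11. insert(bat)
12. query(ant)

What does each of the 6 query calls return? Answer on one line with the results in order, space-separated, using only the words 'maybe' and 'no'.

Start: bits=000000000
Op 1: insert elk -> sets bits 2 4 8 -> bits=001010001
Op 2: insert gnu -> sets bits 3 4 6 -> bits=001110101
Op 3: query yak -> checks bit2=1, bit4=1, bit5=0 (has a 0) -> no
Op 4: query ant -> checks bit0=0, bit3=1, bit7=0 (has a 0) -> no
Op 5: query elk -> checks bit2=1, bit4=1, bit8=1 (all 1) -> maybe
Op 6: query ram -> checks bit0=0, bit3=1 (has a 0) -> no
Op 7: insert yak -> sets bits 2 4 5 -> bits=001111101
Op 8: query koi -> checks bit3=1, bit5=1, bit8=1 (all 1) -> maybe
Op 9: insert ant -> sets bits 0 3 7 -> bits=101111111
Op 10: insert ram -> sets bits 0 3 -> bits=101111111
Op 11: insert bat -> sets bits 3 6 8 -> bits=101111111
Op 12: query ant -> checks bit0=1, bit3=1, bit7=1 (all 1) -> maybe
Query results in order: no no maybe no maybe maybe

Answer: no no maybe no maybe maybe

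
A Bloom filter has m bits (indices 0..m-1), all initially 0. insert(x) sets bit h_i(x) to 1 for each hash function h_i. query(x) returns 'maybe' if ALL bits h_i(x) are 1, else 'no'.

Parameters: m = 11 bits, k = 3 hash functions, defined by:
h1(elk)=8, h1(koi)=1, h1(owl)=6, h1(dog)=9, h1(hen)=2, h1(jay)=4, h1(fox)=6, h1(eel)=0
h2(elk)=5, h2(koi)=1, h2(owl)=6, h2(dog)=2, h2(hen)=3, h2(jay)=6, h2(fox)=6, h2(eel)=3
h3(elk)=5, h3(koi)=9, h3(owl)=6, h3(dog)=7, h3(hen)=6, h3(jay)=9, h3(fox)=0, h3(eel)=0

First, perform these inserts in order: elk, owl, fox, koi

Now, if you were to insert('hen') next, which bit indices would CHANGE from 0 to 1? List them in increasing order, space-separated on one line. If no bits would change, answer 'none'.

Start: bits=00000000000
After insert 'elk': sets bits 5 8 -> bits=00000100100
After insert 'owl': sets bits 6 -> bits=00000110100
After insert 'fox': sets bits 0 6 -> bits=10000110100
After insert 'koi': sets bits 1 9 -> bits=11000110110
insert 'hen' would touch bits 2 3 6; currently bit2=0, bit3=0, bit6=1
Bits that are 0 among those (would change 0->1): 2 3

Answer: 2 3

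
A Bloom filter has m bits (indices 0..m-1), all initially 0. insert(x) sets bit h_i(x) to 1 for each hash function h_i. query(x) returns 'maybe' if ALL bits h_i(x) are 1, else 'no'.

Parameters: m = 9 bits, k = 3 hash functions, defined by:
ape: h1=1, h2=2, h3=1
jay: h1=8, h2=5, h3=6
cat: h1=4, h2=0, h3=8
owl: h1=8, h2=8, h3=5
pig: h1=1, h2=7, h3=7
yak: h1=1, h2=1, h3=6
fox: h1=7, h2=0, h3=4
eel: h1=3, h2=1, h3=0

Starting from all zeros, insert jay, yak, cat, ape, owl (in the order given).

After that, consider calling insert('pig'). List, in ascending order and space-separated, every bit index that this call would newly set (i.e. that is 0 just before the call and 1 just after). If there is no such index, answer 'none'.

Answer: 7

Derivation:
Start: bits=000000000
After insert 'jay': sets bits 5 6 8 -> bits=000001101
After insert 'yak': sets bits 1 6 -> bits=010001101
After insert 'cat': sets bits 0 4 8 -> bits=110011101
After insert 'ape': sets bits 1 2 -> bits=111011101
After insert 'owl': sets bits 5 8 -> bits=111011101
insert 'pig' would touch bits 1 7; currently bit1=1, bit7=0
Bits that are 0 among those (would change 0->1): 7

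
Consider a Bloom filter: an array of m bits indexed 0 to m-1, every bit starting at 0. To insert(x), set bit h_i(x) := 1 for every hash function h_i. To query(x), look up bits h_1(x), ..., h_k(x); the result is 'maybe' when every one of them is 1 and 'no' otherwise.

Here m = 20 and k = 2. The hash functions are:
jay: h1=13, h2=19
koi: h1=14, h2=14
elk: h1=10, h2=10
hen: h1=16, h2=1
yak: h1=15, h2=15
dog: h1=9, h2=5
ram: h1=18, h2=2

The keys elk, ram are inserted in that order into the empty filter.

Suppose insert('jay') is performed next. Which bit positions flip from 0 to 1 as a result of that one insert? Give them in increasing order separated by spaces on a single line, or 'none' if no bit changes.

Answer: 13 19

Derivation:
Start: bits=00000000000000000000
After insert 'elk': sets bits 10 -> bits=00000000001000000000
After insert 'ram': sets bits 2 18 -> bits=00100000001000000010
insert 'jay' would touch bits 13 19; currently bit13=0, bit19=0
Bits that are 0 among those (would change 0->1): 13 19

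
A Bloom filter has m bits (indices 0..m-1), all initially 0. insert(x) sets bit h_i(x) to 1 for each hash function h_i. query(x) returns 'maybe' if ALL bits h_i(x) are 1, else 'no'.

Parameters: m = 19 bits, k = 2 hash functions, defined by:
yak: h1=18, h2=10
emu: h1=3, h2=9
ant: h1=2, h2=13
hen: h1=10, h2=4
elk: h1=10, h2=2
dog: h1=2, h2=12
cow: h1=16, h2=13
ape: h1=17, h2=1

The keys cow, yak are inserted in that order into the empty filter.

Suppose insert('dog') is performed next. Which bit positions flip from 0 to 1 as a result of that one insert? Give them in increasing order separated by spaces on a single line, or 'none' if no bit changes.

Start: bits=0000000000000000000
After insert 'cow': sets bits 13 16 -> bits=0000000000000100100
After insert 'yak': sets bits 10 18 -> bits=0000000000100100101
insert 'dog' would touch bits 2 12; currently bit2=0, bit12=0
Bits that are 0 among those (would change 0->1): 2 12

Answer: 2 12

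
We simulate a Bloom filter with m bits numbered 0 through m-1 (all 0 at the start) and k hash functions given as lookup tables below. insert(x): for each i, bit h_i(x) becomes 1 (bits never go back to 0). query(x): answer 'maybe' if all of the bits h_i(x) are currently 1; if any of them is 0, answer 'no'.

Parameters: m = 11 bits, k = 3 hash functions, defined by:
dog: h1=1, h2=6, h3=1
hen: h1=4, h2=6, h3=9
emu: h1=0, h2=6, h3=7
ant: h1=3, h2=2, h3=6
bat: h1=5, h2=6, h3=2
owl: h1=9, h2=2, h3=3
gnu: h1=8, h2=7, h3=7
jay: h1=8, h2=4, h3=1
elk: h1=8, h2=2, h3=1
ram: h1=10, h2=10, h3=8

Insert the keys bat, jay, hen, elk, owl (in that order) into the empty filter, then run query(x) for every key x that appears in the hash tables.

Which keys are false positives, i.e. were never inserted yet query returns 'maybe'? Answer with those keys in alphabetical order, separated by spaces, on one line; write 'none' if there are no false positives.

Start: bits=00000000000
After insert 'bat': sets bits 2 5 6 -> bits=00100110000
After insert 'jay': sets bits 1 4 8 -> bits=01101110100
After insert 'hen': sets bits 4 6 9 -> bits=01101110110
After insert 'elk': sets bits 1 2 8 -> bits=01101110110
After insert 'owl': sets bits 2 3 9 -> bits=01111110110
Not inserted: ant dog emu gnu ram — query each against bits=01111110110:
query ant: checks bit2=1, bit3=1, bit6=1 (all 1) -> maybe => FALSE POSITIVE
query dog: checks bit1=1, bit6=1 (all 1) -> maybe => FALSE POSITIVE
query emu: checks bit0=0, bit6=1, bit7=0 (has a 0) -> no => not a false positive
query gnu: checks bit7=0, bit8=1 (has a 0) -> no => not a false positive
query ram: checks bit8=1, bit10=0 (has a 0) -> no => not a false positive
False positives (alphabetical): ant dog

Answer: ant dog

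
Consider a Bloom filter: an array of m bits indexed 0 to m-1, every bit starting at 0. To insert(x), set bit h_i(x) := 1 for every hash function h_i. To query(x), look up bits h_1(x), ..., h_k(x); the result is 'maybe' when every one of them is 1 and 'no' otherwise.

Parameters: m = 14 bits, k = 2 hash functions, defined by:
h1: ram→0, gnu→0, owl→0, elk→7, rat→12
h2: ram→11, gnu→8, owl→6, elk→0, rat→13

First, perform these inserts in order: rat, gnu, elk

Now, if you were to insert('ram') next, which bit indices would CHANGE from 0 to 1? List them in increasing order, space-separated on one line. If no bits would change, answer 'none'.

Start: bits=00000000000000
After insert 'rat': sets bits 12 13 -> bits=00000000000011
After insert 'gnu': sets bits 0 8 -> bits=10000000100011
After insert 'elk': sets bits 0 7 -> bits=10000001100011
insert 'ram' would touch bits 0 11; currently bit0=1, bit11=0
Bits that are 0 among those (would change 0->1): 11

Answer: 11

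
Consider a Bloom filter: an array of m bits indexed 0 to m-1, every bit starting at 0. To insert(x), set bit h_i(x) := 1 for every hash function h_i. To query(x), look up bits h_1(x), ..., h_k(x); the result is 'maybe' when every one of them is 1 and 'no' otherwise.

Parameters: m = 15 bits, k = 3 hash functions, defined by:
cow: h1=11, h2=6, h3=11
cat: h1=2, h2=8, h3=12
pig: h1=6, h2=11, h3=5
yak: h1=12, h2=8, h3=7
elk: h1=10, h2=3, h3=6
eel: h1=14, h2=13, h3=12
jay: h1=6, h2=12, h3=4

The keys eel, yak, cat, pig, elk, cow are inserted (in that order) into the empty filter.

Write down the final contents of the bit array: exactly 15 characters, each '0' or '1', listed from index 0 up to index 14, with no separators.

Answer: 001101111011111

Derivation:
Start: bits=000000000000000
After insert 'eel': sets bits 12 13 14 -> bits=000000000000111
After insert 'yak': sets bits 7 8 12 -> bits=000000011000111
After insert 'cat': sets bits 2 8 12 -> bits=001000011000111
After insert 'pig': sets bits 5 6 11 -> bits=001001111001111
After insert 'elk': sets bits 3 6 10 -> bits=001101111011111
After insert 'cow': sets bits 6 11 -> bits=001101111011111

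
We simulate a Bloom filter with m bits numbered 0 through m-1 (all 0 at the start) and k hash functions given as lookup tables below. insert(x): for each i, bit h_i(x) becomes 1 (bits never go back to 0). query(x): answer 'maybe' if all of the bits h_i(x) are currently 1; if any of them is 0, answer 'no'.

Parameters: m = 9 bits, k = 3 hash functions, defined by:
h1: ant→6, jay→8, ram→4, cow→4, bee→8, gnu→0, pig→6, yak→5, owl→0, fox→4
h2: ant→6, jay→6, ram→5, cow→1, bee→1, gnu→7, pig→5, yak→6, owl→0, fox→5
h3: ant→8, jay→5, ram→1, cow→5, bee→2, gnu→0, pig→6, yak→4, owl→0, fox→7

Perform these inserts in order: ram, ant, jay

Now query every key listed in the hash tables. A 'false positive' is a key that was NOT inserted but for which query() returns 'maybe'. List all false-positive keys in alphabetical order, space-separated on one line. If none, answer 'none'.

Start: bits=000000000
After insert 'ram': sets bits 1 4 5 -> bits=010011000
After insert 'ant': sets bits 6 8 -> bits=010011101
After insert 'jay': sets bits 5 6 8 -> bits=010011101
Not inserted: bee cow fox gnu owl pig yak — query each against bits=010011101:
query bee: checks bit1=1, bit2=0, bit8=1 (has a 0) -> no => not a false positive
query cow: checks bit1=1, bit4=1, bit5=1 (all 1) -> maybe => FALSE POSITIVE
query fox: checks bit4=1, bit5=1, bit7=0 (has a 0) -> no => not a false positive
query gnu: checks bit0=0, bit7=0 (has a 0) -> no => not a false positive
query owl: checks bit0=0 (has a 0) -> no => not a false positive
query pig: checks bit5=1, bit6=1 (all 1) -> maybe => FALSE POSITIVE
query yak: checks bit4=1, bit5=1, bit6=1 (all 1) -> maybe => FALSE POSITIVE
False positives (alphabetical): cow pig yak

Answer: cow pig yak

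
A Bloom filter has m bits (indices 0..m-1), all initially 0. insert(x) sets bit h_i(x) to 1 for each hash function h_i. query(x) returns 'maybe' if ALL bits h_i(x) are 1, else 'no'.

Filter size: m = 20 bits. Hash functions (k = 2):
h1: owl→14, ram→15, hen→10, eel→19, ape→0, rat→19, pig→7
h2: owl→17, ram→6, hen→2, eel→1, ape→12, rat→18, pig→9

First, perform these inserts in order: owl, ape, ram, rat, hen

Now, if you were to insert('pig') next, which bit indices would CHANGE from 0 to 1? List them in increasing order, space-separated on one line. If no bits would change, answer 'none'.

Start: bits=00000000000000000000
After insert 'owl': sets bits 14 17 -> bits=00000000000000100100
After insert 'ape': sets bits 0 12 -> bits=10000000000010100100
After insert 'ram': sets bits 6 15 -> bits=10000010000010110100
After insert 'rat': sets bits 18 19 -> bits=10000010000010110111
After insert 'hen': sets bits 2 10 -> bits=10100010001010110111
insert 'pig' would touch bits 7 9; currently bit7=0, bit9=0
Bits that are 0 among those (would change 0->1): 7 9

Answer: 7 9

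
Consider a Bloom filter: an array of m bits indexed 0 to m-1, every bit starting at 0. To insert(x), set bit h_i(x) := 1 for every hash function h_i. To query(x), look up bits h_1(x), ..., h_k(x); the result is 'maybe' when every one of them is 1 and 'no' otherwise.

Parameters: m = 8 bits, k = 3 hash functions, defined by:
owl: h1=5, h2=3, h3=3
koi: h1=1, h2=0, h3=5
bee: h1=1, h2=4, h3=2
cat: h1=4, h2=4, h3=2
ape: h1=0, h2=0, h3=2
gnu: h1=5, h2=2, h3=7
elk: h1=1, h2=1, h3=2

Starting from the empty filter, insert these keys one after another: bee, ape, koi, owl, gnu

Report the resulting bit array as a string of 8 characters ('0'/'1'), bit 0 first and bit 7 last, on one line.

Answer: 11111101

Derivation:
Start: bits=00000000
After insert 'bee': sets bits 1 2 4 -> bits=01101000
After insert 'ape': sets bits 0 2 -> bits=11101000
After insert 'koi': sets bits 0 1 5 -> bits=11101100
After insert 'owl': sets bits 3 5 -> bits=11111100
After insert 'gnu': sets bits 2 5 7 -> bits=11111101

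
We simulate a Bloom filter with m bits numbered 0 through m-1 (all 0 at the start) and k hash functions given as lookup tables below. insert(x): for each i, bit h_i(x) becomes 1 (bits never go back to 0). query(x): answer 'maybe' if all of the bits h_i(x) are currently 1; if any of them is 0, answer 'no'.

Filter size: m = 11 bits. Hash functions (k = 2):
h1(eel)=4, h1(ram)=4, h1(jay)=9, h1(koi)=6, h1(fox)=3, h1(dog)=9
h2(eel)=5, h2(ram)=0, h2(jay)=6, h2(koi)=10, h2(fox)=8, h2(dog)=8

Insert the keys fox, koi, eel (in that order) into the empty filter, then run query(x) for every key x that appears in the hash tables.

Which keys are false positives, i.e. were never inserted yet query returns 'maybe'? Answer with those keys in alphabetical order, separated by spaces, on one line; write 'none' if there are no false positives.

Start: bits=00000000000
After insert 'fox': sets bits 3 8 -> bits=00010000100
After insert 'koi': sets bits 6 10 -> bits=00010010101
After insert 'eel': sets bits 4 5 -> bits=00011110101
Not inserted: dog jay ram — query each against bits=00011110101:
query dog: checks bit8=1, bit9=0 (has a 0) -> no => not a false positive
query jay: checks bit6=1, bit9=0 (has a 0) -> no => not a false positive
query ram: checks bit0=0, bit4=1 (has a 0) -> no => not a false positive
False positives (alphabetical): none

Answer: none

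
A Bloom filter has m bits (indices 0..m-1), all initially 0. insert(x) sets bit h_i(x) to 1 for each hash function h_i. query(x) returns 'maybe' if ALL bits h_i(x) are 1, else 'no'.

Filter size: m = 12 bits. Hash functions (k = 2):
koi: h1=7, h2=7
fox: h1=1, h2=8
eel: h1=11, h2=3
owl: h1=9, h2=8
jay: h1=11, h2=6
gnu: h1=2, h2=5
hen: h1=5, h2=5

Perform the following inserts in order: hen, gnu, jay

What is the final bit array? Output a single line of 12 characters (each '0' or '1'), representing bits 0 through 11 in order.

Start: bits=000000000000
After insert 'hen': sets bits 5 -> bits=000001000000
After insert 'gnu': sets bits 2 5 -> bits=001001000000
After insert 'jay': sets bits 6 11 -> bits=001001100001

Answer: 001001100001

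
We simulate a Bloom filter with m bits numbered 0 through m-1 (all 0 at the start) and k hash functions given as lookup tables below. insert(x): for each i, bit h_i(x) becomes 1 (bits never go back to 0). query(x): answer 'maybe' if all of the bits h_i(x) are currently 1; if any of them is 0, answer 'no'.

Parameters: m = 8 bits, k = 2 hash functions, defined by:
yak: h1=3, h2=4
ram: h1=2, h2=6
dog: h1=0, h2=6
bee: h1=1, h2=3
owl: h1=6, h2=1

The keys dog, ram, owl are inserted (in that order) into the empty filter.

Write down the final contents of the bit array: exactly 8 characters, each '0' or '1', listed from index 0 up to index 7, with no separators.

Answer: 11100010

Derivation:
Start: bits=00000000
After insert 'dog': sets bits 0 6 -> bits=10000010
After insert 'ram': sets bits 2 6 -> bits=10100010
After insert 'owl': sets bits 1 6 -> bits=11100010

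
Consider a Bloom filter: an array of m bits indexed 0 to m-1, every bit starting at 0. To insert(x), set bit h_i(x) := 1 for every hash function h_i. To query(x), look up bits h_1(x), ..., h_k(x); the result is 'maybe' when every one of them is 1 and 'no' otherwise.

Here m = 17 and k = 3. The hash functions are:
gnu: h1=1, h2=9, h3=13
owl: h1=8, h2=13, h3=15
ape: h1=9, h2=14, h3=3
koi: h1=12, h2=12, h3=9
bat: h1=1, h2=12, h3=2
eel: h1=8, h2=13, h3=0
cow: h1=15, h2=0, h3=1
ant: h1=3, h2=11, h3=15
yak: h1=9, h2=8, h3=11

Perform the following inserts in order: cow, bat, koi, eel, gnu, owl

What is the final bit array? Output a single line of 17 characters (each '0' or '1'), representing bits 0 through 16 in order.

Answer: 11100000110011010

Derivation:
Start: bits=00000000000000000
After insert 'cow': sets bits 0 1 15 -> bits=11000000000000010
After insert 'bat': sets bits 1 2 12 -> bits=11100000000010010
After insert 'koi': sets bits 9 12 -> bits=11100000010010010
After insert 'eel': sets bits 0 8 13 -> bits=11100000110011010
After insert 'gnu': sets bits 1 9 13 -> bits=11100000110011010
After insert 'owl': sets bits 8 13 15 -> bits=11100000110011010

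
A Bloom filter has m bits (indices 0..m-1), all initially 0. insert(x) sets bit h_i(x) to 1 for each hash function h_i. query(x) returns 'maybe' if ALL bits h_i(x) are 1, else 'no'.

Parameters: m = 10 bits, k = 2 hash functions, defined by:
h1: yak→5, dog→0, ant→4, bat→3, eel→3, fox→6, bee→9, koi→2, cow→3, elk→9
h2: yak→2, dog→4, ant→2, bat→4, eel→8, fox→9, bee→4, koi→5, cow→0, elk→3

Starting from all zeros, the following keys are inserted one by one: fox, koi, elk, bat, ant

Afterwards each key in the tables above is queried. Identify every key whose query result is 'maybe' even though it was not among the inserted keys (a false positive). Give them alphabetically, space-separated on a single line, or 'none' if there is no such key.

Start: bits=0000000000
After insert 'fox': sets bits 6 9 -> bits=0000001001
After insert 'koi': sets bits 2 5 -> bits=0010011001
After insert 'elk': sets bits 3 9 -> bits=0011011001
After insert 'bat': sets bits 3 4 -> bits=0011111001
After insert 'ant': sets bits 2 4 -> bits=0011111001
Not inserted: bee cow dog eel yak — query each against bits=0011111001:
query bee: checks bit4=1, bit9=1 (all 1) -> maybe => FALSE POSITIVE
query cow: checks bit0=0, bit3=1 (has a 0) -> no => not a false positive
query dog: checks bit0=0, bit4=1 (has a 0) -> no => not a false positive
query eel: checks bit3=1, bit8=0 (has a 0) -> no => not a false positive
query yak: checks bit2=1, bit5=1 (all 1) -> maybe => FALSE POSITIVE
False positives (alphabetical): bee yak

Answer: bee yak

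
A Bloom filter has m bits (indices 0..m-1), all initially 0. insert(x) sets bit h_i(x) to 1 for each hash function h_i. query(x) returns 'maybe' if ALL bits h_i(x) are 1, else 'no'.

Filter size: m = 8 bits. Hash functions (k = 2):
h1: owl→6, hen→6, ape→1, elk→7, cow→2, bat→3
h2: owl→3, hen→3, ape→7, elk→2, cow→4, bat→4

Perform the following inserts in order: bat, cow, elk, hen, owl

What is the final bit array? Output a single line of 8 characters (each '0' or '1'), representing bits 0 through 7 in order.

Start: bits=00000000
After insert 'bat': sets bits 3 4 -> bits=00011000
After insert 'cow': sets bits 2 4 -> bits=00111000
After insert 'elk': sets bits 2 7 -> bits=00111001
After insert 'hen': sets bits 3 6 -> bits=00111011
After insert 'owl': sets bits 3 6 -> bits=00111011

Answer: 00111011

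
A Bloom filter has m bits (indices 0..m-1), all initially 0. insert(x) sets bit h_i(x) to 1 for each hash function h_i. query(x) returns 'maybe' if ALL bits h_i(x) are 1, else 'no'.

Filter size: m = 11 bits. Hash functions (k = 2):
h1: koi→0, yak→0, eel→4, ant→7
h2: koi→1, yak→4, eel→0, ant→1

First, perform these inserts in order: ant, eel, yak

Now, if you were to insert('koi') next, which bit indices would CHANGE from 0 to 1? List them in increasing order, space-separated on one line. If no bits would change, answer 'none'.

Start: bits=00000000000
After insert 'ant': sets bits 1 7 -> bits=01000001000
After insert 'eel': sets bits 0 4 -> bits=11001001000
After insert 'yak': sets bits 0 4 -> bits=11001001000
insert 'koi' would touch bits 0 1; currently bit0=1, bit1=1
Bits that are 0 among those (would change 0->1): none

Answer: none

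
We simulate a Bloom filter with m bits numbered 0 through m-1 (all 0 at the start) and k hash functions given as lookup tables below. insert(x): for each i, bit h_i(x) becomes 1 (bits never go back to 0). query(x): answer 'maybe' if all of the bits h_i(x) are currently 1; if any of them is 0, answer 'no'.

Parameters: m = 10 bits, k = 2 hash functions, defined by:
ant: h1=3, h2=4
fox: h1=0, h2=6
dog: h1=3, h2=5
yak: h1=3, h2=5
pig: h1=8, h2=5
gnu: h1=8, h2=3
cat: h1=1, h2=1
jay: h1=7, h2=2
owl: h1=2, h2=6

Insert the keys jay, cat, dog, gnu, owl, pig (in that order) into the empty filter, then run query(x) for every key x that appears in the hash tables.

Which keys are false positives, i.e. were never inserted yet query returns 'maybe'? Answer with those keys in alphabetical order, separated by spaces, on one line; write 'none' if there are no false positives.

Answer: yak

Derivation:
Start: bits=0000000000
After insert 'jay': sets bits 2 7 -> bits=0010000100
After insert 'cat': sets bits 1 -> bits=0110000100
After insert 'dog': sets bits 3 5 -> bits=0111010100
After insert 'gnu': sets bits 3 8 -> bits=0111010110
After insert 'owl': sets bits 2 6 -> bits=0111011110
After insert 'pig': sets bits 5 8 -> bits=0111011110
Not inserted: ant fox yak — query each against bits=0111011110:
query ant: checks bit3=1, bit4=0 (has a 0) -> no => not a false positive
query fox: checks bit0=0, bit6=1 (has a 0) -> no => not a false positive
query yak: checks bit3=1, bit5=1 (all 1) -> maybe => FALSE POSITIVE
False positives (alphabetical): yak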